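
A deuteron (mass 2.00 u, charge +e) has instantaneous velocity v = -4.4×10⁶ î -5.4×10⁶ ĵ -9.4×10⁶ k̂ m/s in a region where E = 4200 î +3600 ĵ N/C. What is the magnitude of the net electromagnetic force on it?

|F| ≈ 8.86×10⁻¹⁶ N

Only an electric field acts, so F = qE = (1.602×10⁻¹⁹ C)·(4200, 3600, 0) = (6.73×10⁻¹⁶, 5.77×10⁻¹⁶, 0) N.
|F| = 8.86×10⁻¹⁶ N.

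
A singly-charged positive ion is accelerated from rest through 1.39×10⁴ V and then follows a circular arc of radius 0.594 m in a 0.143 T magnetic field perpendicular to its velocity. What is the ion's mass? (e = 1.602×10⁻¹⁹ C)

Combine |q|V = ½mv² and r = mv/(|q|B): eliminate v to get m = qB²r²/(2V).
m = (1.602×10⁻¹⁹)(0.143)²(0.594)²/(2·1.39×10⁴) ≈ 4.16×10⁻²⁶ kg.

m ≈ 4.16×10⁻²⁶ kg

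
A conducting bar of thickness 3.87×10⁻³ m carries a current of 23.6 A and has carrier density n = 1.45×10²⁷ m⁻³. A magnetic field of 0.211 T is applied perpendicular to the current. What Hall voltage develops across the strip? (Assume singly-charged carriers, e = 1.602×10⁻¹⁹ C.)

V_H ≈ 5.54×10⁻⁶ V

V_H = IB/(n e t).
V_H = (23.6)(0.211)/((1.45×10²⁷)(1.602×10⁻¹⁹)(3.87×10⁻³)) ≈ 5.54×10⁻⁶ V.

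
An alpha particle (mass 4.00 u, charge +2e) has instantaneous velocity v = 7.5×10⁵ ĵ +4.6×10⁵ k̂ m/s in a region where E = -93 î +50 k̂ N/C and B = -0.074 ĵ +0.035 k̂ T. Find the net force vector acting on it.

F ≈ (1.93×10⁻¹⁴, 0, 1.60×10⁻¹⁷) N

v×B = (6.03×10⁴, 0, 0) N/C.
E + v×B = (6.02×10⁴, 0, 50.0) N/C.
F = q(E + v×B) = (3.204×10⁻¹⁹ C)·(6.02×10⁴, 0, 50.0) = (1.93×10⁻¹⁴, 0, 1.60×10⁻¹⁷) N.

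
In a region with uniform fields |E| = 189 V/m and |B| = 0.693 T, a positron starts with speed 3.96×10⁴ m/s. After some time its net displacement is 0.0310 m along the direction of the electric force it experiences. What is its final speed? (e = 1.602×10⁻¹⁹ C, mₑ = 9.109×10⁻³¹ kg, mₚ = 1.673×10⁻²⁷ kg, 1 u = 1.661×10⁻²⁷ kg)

B does no work; ΔKE = |q|E d.
½mv_f² = ½mv₀² + |q|Ed = ½(9.109×10⁻³¹)(3.96×10⁴)² + (1.602×10⁻¹⁹)(189)(0.0310) ≈ 7.142×10⁻²² J + 9.386×10⁻¹⁹ J ≈ 9.393×10⁻¹⁹ J.
v_f = √(2·9.393×10⁻¹⁹/9.109×10⁻³¹) ≈ 1.44×10⁶ m/s.

v_f ≈ 1.44×10⁶ m/s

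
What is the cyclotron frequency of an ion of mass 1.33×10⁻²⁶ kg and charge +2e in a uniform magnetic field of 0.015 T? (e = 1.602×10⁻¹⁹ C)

f = |q|B/(2πm).
f = (3.204×10⁻¹⁹)(0.015)/(2π·1.33×10⁻²⁶) ≈ 5.8×10⁴ Hz.

f ≈ 5.8×10⁴ Hz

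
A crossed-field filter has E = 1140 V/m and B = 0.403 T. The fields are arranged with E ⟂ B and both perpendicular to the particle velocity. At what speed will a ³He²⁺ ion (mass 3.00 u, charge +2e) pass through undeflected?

Straight-line motion ⇒ electric and magnetic forces cancel, so E = vB.
v = E/B = 1140/0.403 = 2830 m/s.

v = 2830 m/s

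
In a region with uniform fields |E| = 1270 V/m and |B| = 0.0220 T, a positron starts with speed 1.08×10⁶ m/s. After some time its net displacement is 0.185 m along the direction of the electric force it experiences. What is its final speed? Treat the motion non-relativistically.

v_f ≈ 9.15×10⁶ m/s

B does no work; ΔKE = |q|E d.
½mv_f² = ½mv₀² + |q|Ed = ½(9.109×10⁻³¹)(1.08×10⁶)² + (1.602×10⁻¹⁹)(1270)(0.185) ≈ 5.312×10⁻¹⁹ J + 3.764×10⁻¹⁷ J ≈ 3.817×10⁻¹⁷ J.
v_f = √(2·3.817×10⁻¹⁷/9.109×10⁻³¹) ≈ 9.15×10⁶ m/s.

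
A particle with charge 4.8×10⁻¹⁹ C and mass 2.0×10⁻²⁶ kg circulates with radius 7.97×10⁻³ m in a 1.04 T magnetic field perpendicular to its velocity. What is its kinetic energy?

KE ≈ 3.96×10⁻¹⁶ J

v = |q|Br/m, then KE = ½mv² = (qBr)²/(2m).
v = (4.8×10⁻¹⁹)(1.04)(7.97×10⁻³)/2.0×10⁻²⁶ ≈ 1.989×10⁵ m/s.
KE = ½(2.0×10⁻²⁶)(1.989×10⁵)² ≈ 3.96×10⁻¹⁶ J.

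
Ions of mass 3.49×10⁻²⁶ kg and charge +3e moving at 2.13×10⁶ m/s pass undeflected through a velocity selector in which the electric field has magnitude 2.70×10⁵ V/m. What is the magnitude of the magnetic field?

Balance of forces in the selector: qE = qvB ⇒ B = E/v.
B = 2.70×10⁵/2.13×10⁶ = 0.127 T.

B = 0.127 T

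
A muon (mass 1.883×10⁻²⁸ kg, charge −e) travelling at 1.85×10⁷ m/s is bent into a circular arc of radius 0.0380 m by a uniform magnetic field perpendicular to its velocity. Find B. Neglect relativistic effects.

B ≈ 0.572 T

From |q|vB = mv²/r, B = mv/(|q|r).
B = (1.883×10⁻²⁸)(1.85×10⁷)/((1.602×10⁻¹⁹)(0.0380)) ≈ 0.572 T.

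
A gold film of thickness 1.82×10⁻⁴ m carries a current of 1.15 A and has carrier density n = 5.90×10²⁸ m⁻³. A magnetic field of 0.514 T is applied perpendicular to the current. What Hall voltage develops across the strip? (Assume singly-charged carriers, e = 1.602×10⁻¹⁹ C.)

V_H ≈ 3.44×10⁻⁷ V

V_H = IB/(n e t).
V_H = (1.15)(0.514)/((5.90×10²⁸)(1.602×10⁻¹⁹)(1.82×10⁻⁴)) ≈ 3.44×10⁻⁷ V.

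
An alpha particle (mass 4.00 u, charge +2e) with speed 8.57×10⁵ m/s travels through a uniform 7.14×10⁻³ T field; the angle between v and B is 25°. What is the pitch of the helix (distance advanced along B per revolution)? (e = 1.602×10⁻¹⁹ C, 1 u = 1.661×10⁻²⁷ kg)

p ≈ 14.2 m

v∥ = v cosθ = 8.57×10⁵·cos25° ≈ 7.767×10⁵ m/s.
T = 2πm/(|q|B) = 2π(6.644×10⁻²⁷)/((3.204×10⁻¹⁹)(7.14×10⁻³)) ≈ 1.825×10⁻⁵ s.
pitch = v∥ T = (7.767×10⁵)(1.825×10⁻⁵) ≈ 14.2 m.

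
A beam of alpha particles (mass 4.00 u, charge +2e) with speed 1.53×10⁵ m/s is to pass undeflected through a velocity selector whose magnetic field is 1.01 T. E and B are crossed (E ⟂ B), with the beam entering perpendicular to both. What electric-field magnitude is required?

E = 1.55×10⁵ V/m

For straight-line motion qE = qvB, so E = vB.
E = 1.53×10⁵ × 1.01 = 1.55×10⁵ V/m.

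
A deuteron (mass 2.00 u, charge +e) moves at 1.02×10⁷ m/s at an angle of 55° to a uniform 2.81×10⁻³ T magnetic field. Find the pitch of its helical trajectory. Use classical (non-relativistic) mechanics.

v∥ = v cosθ = 1.02×10⁷·cos55° ≈ 5.850×10⁶ m/s.
T = 2πm/(|q|B) = 2π(3.322×10⁻²⁷)/((1.602×10⁻¹⁹)(2.81×10⁻³)) ≈ 4.637×10⁻⁵ s.
pitch = v∥ T = (5.850×10⁶)(4.637×10⁻⁵) ≈ 271 m.

p ≈ 271 m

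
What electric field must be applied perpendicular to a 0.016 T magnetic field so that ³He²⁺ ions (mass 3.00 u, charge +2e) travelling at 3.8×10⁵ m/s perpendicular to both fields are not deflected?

For straight-line motion qE = qvB, so E = vB.
E = 3.8×10⁵ × 0.016 = 6100 V/m.

E = 6100 V/m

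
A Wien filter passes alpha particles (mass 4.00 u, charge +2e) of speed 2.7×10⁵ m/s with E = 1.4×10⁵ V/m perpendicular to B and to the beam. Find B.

B = 0.52 T

Balance of forces in the selector: qE = qvB ⇒ B = E/v.
B = 1.4×10⁵/2.7×10⁵ = 0.52 T.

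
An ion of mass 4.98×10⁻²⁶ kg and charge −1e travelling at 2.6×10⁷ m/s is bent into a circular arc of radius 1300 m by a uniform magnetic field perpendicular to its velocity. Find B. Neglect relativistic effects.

From |q|vB = mv²/r, B = mv/(|q|r).
B = (4.98×10⁻²⁶)(2.6×10⁷)/((1.602×10⁻¹⁹)(1300)) ≈ 6.2×10⁻³ T.

B ≈ 6.2×10⁻³ T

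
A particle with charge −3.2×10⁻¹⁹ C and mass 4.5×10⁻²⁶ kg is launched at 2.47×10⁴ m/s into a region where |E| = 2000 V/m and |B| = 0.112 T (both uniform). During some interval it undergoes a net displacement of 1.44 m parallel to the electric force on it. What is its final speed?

B does no work; ΔKE = |q|E d.
½mv_f² = ½mv₀² + |q|Ed = ½(4.5×10⁻²⁶)(2.47×10⁴)² + (3.2×10⁻¹⁹)(2000)(1.44) ≈ 1.373×10⁻¹⁷ J + 9.216×10⁻¹⁶ J ≈ 9.353×10⁻¹⁶ J.
v_f = √(2·9.353×10⁻¹⁶/4.5×10⁻²⁶) ≈ 2.04×10⁵ m/s.

v_f ≈ 2.04×10⁵ m/s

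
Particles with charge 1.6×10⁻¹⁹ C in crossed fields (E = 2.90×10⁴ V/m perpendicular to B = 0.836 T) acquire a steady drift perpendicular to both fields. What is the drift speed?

The E×B drift speed is v_d = E/B.
v_d = 2.90×10⁴/0.836 = 3.47×10⁴ m/s.

v_d ≈ 3.47×10⁴ m/s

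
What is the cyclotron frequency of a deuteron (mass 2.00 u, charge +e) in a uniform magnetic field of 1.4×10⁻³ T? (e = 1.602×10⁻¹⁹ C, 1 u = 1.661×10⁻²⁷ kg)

f = |q|B/(2πm).
f = (1.602×10⁻¹⁹)(1.4×10⁻³)/(2π·3.322×10⁻²⁷) ≈ 1.1×10⁴ Hz.

f ≈ 1.1×10⁴ Hz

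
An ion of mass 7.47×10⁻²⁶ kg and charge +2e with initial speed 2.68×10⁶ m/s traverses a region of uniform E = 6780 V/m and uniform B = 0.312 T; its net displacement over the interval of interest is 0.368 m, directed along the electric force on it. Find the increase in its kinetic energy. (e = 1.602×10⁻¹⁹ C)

ΔKE ≈ 7.99×10⁻¹⁶ J

The magnetic force is always ⟂ v and does no work; only the electric force changes KE.
ΔKE = F_E · d = |q|E d = (3.204×10⁻¹⁹)(6780)(0.368) ≈ 7.99×10⁻¹⁶ J.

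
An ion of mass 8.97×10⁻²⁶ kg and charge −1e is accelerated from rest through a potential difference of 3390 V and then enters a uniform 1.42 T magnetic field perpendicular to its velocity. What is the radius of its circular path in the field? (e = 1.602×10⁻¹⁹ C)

r ≈ 0.0434 m

Acceleration: |q|V = ½mv² ⇒ v = √(2|q|V/m) = √(2·1.602×10⁻¹⁹·3390/8.97×10⁻²⁶) ≈ 1.100×10⁵ m/s.
In the field: r = mv/(|q|B) = (8.97×10⁻²⁶)(1.100×10⁵)/((1.602×10⁻¹⁹)(1.42)) ≈ 0.0434 m.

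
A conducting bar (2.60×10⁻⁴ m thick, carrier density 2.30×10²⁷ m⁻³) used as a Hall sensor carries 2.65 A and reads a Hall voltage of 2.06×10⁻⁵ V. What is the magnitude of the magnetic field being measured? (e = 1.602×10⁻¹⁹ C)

From V_H = IB/(n e t), B = V_H n e t / I.
B = (2.06×10⁻⁵)(2.30×10²⁷)(1.602×10⁻¹⁹)(2.60×10⁻⁴)/2.65 ≈ 0.745 T.

B ≈ 0.745 T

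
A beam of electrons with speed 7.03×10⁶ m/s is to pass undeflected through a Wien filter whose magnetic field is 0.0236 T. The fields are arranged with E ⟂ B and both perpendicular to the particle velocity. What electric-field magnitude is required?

E = 1.66×10⁵ V/m

For straight-line motion qE = qvB, so E = vB.
E = 7.03×10⁶ × 0.0236 = 1.66×10⁵ V/m.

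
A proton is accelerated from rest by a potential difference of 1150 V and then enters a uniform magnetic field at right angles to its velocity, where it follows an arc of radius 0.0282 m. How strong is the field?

B ≈ 0.174 T

v = √(2|q|V/m) = √(2·1.602×10⁻¹⁹·1150/1.673×10⁻²⁷) ≈ 4.693×10⁵ m/s.
B = mv/(|q|r) = (1.673×10⁻²⁷)(4.693×10⁵)/((1.602×10⁻¹⁹)(0.0282)) ≈ 0.174 T.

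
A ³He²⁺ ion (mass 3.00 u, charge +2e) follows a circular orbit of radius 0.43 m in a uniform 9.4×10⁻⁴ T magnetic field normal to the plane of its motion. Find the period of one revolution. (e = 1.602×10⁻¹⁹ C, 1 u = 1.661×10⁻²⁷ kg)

The cyclotron period depends only on m, q, B: T = 2πm/(|q|B).
T = 2π(4.983×10⁻²⁷)/((3.204×10⁻¹⁹)(9.4×10⁻⁴)) ≈ 1.0×10⁻⁴ s.

T ≈ 1.0×10⁻⁴ s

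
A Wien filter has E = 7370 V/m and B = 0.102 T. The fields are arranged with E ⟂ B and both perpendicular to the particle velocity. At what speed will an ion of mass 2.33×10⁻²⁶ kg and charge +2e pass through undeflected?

For undeflected motion the electric and magnetic forces balance: qE = qvB.
v = E/B = 7370/0.102 = 7.23×10⁴ m/s.

v = 7.23×10⁴ m/s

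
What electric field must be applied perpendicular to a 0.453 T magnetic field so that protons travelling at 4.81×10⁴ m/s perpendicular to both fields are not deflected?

E = 2.18×10⁴ V/m

For straight-line motion qE = qvB, so E = vB.
E = 4.81×10⁴ × 0.453 = 2.18×10⁴ V/m.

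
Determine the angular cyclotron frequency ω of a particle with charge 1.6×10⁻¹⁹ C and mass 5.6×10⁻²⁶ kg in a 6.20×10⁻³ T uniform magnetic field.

ω = |q|B/m.
ω = (1.6×10⁻¹⁹)(6.20×10⁻³)/5.6×10⁻²⁶ ≈ 1.77×10⁴ rad/s.

ω ≈ 1.77×10⁴ rad/s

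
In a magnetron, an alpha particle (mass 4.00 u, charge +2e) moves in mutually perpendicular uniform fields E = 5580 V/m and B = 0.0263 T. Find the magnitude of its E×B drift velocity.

v_d ≈ 2.12×10⁵ m/s

The steady drift has the magnetic force balancing the electric force, so v_d = E/B.
v_d = 5580/0.0263 = 2.12×10⁵ m/s.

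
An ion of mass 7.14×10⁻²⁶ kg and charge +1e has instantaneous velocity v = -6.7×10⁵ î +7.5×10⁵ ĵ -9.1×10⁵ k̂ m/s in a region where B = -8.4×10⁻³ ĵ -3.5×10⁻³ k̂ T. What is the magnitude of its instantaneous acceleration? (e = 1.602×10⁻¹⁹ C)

v×B = (-1.03×10⁴, -2340, 5630) N/C.
F = q v×B = (1.602×10⁻¹⁹ C)·(-1.03×10⁴, -2340, 5630) = (-1.65×10⁻¹⁵, -3.76×10⁻¹⁶, 9.02×10⁻¹⁶) N.
|a| = |F|/m = 1.913×10⁻¹⁵/7.14×10⁻²⁶ ≈ 2.68×10¹⁰ m/s².

|a| ≈ 2.68×10¹⁰ m/s²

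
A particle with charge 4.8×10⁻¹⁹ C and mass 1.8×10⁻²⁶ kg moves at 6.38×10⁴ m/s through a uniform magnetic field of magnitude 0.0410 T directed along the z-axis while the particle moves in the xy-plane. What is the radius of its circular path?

r ≈ 0.0584 m

The magnetic force provides the centripetal force: |q|vB = mv²/r.
r = mv/(|q|B) = (1.8×10⁻²⁶)(6.38×10⁴)/((4.8×10⁻¹⁹)(0.0410)) ≈ 0.0584 m.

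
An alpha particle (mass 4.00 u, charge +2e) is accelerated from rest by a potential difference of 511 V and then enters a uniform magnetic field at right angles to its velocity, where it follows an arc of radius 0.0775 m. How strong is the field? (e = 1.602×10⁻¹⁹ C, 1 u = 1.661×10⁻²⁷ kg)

v = √(2|q|V/m) = √(2·3.204×10⁻¹⁹·511/6.644×10⁻²⁷) ≈ 2.220×10⁵ m/s.
B = mv/(|q|r) = (6.644×10⁻²⁷)(2.220×10⁵)/((3.204×10⁻¹⁹)(0.0775)) ≈ 0.0594 T.

B ≈ 0.0594 T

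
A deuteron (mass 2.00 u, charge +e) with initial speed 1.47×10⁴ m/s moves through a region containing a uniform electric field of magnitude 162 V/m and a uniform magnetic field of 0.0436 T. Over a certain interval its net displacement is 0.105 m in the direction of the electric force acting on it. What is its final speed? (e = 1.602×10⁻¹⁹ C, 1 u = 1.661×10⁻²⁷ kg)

B does no work; ΔKE = |q|E d.
½mv_f² = ½mv₀² + |q|Ed = ½(3.322×10⁻²⁷)(1.47×10⁴)² + (1.602×10⁻¹⁹)(162)(0.105) ≈ 3.589×10⁻¹⁹ J + 2.725×10⁻¹⁸ J ≈ 3.084×10⁻¹⁸ J.
v_f = √(2·3.084×10⁻¹⁸/3.322×10⁻²⁷) ≈ 4.31×10⁴ m/s.

v_f ≈ 4.31×10⁴ m/s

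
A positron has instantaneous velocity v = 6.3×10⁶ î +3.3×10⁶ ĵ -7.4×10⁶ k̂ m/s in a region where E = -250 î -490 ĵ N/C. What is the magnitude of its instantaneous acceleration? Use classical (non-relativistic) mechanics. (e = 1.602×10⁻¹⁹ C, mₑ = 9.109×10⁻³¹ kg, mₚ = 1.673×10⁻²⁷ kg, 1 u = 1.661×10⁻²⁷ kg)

Only an electric field acts, so F = qE = (1.602×10⁻¹⁹ C)·(-250, -490, 0) = (-4.00×10⁻¹⁷, -7.85×10⁻¹⁷, 0) N.
|a| = |F|/m = 8.812×10⁻¹⁷/9.109×10⁻³¹ ≈ 9.67×10¹³ m/s².

|a| ≈ 9.67×10¹³ m/s²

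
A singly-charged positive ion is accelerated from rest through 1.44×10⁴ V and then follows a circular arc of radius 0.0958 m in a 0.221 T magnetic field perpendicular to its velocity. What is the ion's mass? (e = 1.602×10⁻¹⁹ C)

m ≈ 2.49×10⁻²⁷ kg

Combine |q|V = ½mv² and r = mv/(|q|B): eliminate v to get m = qB²r²/(2V).
m = (1.602×10⁻¹⁹)(0.221)²(0.0958)²/(2·1.44×10⁴) ≈ 2.49×10⁻²⁷ kg.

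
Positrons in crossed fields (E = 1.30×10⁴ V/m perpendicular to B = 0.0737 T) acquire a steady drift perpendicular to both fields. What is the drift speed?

v_d ≈ 1.76×10⁵ m/s

In crossed fields the guiding centre drifts at v_d = |E×B|/B² = E/B, independent of charge and mass.
v_d = 1.30×10⁴/0.0737 = 1.76×10⁵ m/s.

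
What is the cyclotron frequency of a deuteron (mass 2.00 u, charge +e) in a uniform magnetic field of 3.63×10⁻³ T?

f = |q|B/(2πm).
f = (1.602×10⁻¹⁹)(3.63×10⁻³)/(2π·3.322×10⁻²⁷) ≈ 2.79×10⁴ Hz.

f ≈ 2.79×10⁴ Hz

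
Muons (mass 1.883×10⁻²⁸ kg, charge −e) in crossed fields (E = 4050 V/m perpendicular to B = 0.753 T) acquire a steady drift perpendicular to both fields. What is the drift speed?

v_d ≈ 5380 m/s

The E×B drift speed is v_d = E/B.
v_d = 4050/0.753 = 5380 m/s.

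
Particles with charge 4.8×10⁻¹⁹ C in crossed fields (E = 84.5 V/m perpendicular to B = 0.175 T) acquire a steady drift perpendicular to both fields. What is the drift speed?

v_d ≈ 483 m/s

The E×B drift speed is v_d = E/B.
v_d = 84.5/0.175 = 483 m/s.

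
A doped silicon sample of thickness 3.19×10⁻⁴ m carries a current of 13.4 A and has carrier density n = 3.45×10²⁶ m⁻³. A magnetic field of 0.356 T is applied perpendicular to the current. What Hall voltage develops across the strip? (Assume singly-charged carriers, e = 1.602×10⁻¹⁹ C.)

V_H ≈ 2.71×10⁻⁴ V

V_H = IB/(n e t).
V_H = (13.4)(0.356)/((3.45×10²⁶)(1.602×10⁻¹⁹)(3.19×10⁻⁴)) ≈ 2.71×10⁻⁴ V.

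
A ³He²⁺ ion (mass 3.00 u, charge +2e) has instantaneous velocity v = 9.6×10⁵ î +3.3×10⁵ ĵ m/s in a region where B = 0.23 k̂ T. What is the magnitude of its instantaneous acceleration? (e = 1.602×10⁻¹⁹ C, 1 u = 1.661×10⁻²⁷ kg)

|a| ≈ 1.50×10¹³ m/s²

v×B = (7.59×10⁴, -2.21×10⁵, 0) N/C.
F = q v×B = (3.204×10⁻¹⁹ C)·(7.59×10⁴, -2.21×10⁵, 0) = (2.43×10⁻¹⁴, -7.07×10⁻¹⁴, 0) N.
|a| = |F|/m = 7.481×10⁻¹⁴/4.983×10⁻²⁷ ≈ 1.50×10¹³ m/s².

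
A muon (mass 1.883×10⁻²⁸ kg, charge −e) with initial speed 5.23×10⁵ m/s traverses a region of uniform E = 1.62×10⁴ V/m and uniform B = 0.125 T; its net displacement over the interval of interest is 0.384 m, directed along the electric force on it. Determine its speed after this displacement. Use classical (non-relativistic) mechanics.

v_f ≈ 3.30×10⁶ m/s

B does no work; ΔKE = |q|E d.
½mv_f² = ½mv₀² + |q|Ed = ½(1.883×10⁻²⁸)(5.23×10⁵)² + (1.602×10⁻¹⁹)(1.62×10⁴)(0.384) ≈ 2.575×10⁻¹⁷ J + 9.966×10⁻¹⁶ J ≈ 1.022×10⁻¹⁵ J.
v_f = √(2·1.022×10⁻¹⁵/1.883×10⁻²⁸) ≈ 3.30×10⁶ m/s.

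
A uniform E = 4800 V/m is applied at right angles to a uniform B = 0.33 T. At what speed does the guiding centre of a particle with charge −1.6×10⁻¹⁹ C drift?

The steady drift has the magnetic force balancing the electric force, so v_d = E/B.
v_d = 4800/0.33 = 1.5×10⁴ m/s.

v_d ≈ 1.5×10⁴ m/s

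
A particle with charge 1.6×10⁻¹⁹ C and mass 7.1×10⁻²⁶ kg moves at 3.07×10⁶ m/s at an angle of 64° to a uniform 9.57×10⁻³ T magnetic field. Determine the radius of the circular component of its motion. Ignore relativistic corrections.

v⊥ = v sinθ = 3.07×10⁶·sin64° ≈ 2.759×10⁶ m/s.
r = m v⊥/(|q|B) = (7.1×10⁻²⁶)(2.759×10⁶)/((1.6×10⁻¹⁹)(9.57×10⁻³)) ≈ 128 m.

r ≈ 128 m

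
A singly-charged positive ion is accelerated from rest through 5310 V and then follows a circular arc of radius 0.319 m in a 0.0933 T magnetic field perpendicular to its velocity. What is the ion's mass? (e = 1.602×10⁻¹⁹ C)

Combine |q|V = ½mv² and r = mv/(|q|B): eliminate v to get m = qB²r²/(2V).
m = (1.602×10⁻¹⁹)(0.0933)²(0.319)²/(2·5310) ≈ 1.34×10⁻²⁶ kg.

m ≈ 1.34×10⁻²⁶ kg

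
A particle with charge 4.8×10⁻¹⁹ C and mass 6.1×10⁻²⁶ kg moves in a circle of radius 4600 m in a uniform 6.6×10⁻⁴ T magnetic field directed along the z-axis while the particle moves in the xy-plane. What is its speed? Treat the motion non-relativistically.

v ≈ 2.4×10⁷ m/s

From |q|vB = mv²/r, v = |q|Br/m.
v = (4.8×10⁻¹⁹)(6.6×10⁻⁴)(4600)/6.1×10⁻²⁶ ≈ 2.4×10⁷ m/s.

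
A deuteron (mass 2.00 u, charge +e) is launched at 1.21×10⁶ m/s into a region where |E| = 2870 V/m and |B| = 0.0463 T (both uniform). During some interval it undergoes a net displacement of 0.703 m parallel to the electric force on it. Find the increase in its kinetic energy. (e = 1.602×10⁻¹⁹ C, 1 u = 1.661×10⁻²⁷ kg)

ΔKE ≈ 3.23×10⁻¹⁶ J

The magnetic force is always ⟂ v and does no work; only the electric force changes KE.
ΔKE = F_E · d = |q|E d = (1.602×10⁻¹⁹)(2870)(0.703) ≈ 3.23×10⁻¹⁶ J.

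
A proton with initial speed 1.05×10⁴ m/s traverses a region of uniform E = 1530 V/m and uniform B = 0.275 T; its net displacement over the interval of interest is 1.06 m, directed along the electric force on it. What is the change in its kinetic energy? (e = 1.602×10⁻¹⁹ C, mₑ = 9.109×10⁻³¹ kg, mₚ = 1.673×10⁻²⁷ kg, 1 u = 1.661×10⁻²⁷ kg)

The magnetic force is always ⟂ v and does no work; only the electric force changes KE.
ΔKE = F_E · d = |q|E d = (1.602×10⁻¹⁹)(1530)(1.06) ≈ 2.60×10⁻¹⁶ J.

ΔKE ≈ 2.60×10⁻¹⁶ J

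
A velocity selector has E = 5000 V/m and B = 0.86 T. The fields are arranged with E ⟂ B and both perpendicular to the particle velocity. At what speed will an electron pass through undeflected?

Straight-line motion ⇒ electric and magnetic forces cancel, so E = vB.
v = E/B = 5000/0.86 = 5800 m/s.

v = 5800 m/s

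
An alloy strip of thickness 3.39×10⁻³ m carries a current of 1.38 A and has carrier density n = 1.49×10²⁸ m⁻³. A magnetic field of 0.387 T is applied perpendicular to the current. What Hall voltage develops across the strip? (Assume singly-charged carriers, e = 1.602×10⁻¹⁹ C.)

V_H = IB/(n e t).
V_H = (1.38)(0.387)/((1.49×10²⁸)(1.602×10⁻¹⁹)(3.39×10⁻³)) ≈ 6.60×10⁻⁸ V.

V_H ≈ 6.60×10⁻⁸ V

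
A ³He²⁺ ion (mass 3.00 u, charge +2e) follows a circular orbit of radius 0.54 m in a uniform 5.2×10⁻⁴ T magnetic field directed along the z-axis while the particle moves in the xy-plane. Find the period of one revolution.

The cyclotron period depends only on m, q, B: T = 2πm/(|q|B).
T = 2π(4.983×10⁻²⁷)/((3.204×10⁻¹⁹)(5.2×10⁻⁴)) ≈ 1.9×10⁻⁴ s.

T ≈ 1.9×10⁻⁴ s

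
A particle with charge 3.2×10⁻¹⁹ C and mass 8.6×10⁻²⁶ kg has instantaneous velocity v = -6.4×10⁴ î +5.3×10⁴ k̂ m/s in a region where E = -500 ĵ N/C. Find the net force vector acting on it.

F ≈ (0, -1.60×10⁻¹⁶, 0) N

Only an electric field acts, so F = qE = (3.2×10⁻¹⁹ C)·(0, -500, 0) = (0, -1.60×10⁻¹⁶, 0) N.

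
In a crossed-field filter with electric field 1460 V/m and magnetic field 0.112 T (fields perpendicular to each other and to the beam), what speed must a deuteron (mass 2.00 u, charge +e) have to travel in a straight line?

For undeflected motion the electric and magnetic forces balance: qE = qvB.
v = E/B = 1460/0.112 = 1.30×10⁴ m/s.

v = 1.30×10⁴ m/s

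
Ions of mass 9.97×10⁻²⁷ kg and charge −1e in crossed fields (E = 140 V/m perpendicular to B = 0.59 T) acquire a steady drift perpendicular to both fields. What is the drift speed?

The steady drift has the magnetic force balancing the electric force, so v_d = E/B.
v_d = 140/0.59 = 240 m/s.

v_d ≈ 240 m/s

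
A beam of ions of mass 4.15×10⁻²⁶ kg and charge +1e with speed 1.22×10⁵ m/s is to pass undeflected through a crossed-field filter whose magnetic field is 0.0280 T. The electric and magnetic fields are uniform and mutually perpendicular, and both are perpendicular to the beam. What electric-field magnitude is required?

E = 3420 V/m

For straight-line motion qE = qvB, so E = vB.
E = 1.22×10⁵ × 0.0280 = 3420 V/m.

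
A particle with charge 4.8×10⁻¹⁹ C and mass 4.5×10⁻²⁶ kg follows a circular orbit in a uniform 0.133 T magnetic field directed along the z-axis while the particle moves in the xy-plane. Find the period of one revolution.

The cyclotron period depends only on m, q, B: T = 2πm/(|q|B).
T = 2π(4.5×10⁻²⁶)/((4.8×10⁻¹⁹)(0.133)) ≈ 4.43×10⁻⁶ s.

T ≈ 4.43×10⁻⁶ s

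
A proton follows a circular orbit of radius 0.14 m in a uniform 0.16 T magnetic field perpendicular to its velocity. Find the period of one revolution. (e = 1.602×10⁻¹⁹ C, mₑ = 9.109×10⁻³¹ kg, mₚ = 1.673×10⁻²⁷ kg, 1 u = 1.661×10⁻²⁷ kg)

The cyclotron period depends only on m, q, B: T = 2πm/(|q|B).
T = 2π(1.673×10⁻²⁷)/((1.602×10⁻¹⁹)(0.16)) ≈ 4.1×10⁻⁷ s.

T ≈ 4.1×10⁻⁷ s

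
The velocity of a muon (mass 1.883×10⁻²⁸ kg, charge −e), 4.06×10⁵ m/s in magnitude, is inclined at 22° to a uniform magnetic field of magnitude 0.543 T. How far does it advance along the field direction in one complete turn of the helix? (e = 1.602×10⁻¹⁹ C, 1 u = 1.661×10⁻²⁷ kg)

v∥ = v cosθ = 4.06×10⁵·cos22° ≈ 3.764×10⁵ m/s.
T = 2πm/(|q|B) = 2π(1.883×10⁻²⁸)/((1.602×10⁻¹⁹)(0.543)) ≈ 1.360×10⁻⁸ s.
pitch = v∥ T = (3.764×10⁵)(1.360×10⁻⁸) ≈ 5.12×10⁻³ m.

p ≈ 5.12×10⁻³ m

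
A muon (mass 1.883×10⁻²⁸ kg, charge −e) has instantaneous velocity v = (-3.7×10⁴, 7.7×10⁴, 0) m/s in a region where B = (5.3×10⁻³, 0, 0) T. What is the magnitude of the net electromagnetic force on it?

|F| ≈ 6.54×10⁻¹⁷ N

v×B = (0, 0, -408) N/C.
F = q v×B = (−1.602×10⁻¹⁹ C)·(0, 0, -408) = (0, 0, 6.54×10⁻¹⁷) N.
|F| = 6.54×10⁻¹⁷ N.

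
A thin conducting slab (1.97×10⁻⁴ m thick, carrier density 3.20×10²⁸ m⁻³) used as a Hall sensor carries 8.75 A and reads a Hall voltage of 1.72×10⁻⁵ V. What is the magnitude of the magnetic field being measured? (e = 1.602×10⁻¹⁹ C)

B ≈ 1.99 T

From V_H = IB/(n e t), B = V_H n e t / I.
B = (1.72×10⁻⁵)(3.20×10²⁸)(1.602×10⁻¹⁹)(1.97×10⁻⁴)/8.75 ≈ 1.99 T.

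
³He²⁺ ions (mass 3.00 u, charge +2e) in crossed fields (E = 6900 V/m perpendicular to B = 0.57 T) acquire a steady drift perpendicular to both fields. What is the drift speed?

v_d ≈ 1.2×10⁴ m/s

In crossed fields the guiding centre drifts at v_d = |E×B|/B² = E/B, independent of charge and mass.
v_d = 6900/0.57 = 1.2×10⁴ m/s.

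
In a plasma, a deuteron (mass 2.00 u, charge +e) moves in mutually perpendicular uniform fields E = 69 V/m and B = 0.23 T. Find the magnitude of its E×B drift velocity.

v_d ≈ 300 m/s

The E×B drift speed is v_d = E/B.
v_d = 69/0.23 = 300 m/s.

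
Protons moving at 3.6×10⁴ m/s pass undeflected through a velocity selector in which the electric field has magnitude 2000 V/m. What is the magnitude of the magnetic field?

Balance of forces in the selector: qE = qvB ⇒ B = E/v.
B = 2000/3.6×10⁴ = 0.056 T.

B = 0.056 T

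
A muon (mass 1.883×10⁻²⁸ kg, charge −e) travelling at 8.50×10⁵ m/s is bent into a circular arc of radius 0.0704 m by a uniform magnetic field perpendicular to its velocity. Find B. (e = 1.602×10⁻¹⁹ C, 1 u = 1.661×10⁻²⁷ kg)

From |q|vB = mv²/r, B = mv/(|q|r).
B = (1.883×10⁻²⁸)(8.50×10⁵)/((1.602×10⁻¹⁹)(0.0704)) ≈ 0.0142 T.

B ≈ 0.0142 T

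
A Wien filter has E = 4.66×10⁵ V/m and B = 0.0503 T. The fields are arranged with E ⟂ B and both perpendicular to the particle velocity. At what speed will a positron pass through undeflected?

v = 9.26×10⁶ m/s

For undeflected motion the electric and magnetic forces balance: qE = qvB.
v = E/B = 4.66×10⁵/0.0503 = 9.26×10⁶ m/s.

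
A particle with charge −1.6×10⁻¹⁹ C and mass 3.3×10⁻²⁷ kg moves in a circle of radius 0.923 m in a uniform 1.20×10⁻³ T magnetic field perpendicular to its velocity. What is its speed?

From |q|vB = mv²/r, v = |q|Br/m.
v = (1.6×10⁻¹⁹)(1.20×10⁻³)(0.923)/3.3×10⁻²⁷ ≈ 5.37×10⁴ m/s.

v ≈ 5.37×10⁴ m/s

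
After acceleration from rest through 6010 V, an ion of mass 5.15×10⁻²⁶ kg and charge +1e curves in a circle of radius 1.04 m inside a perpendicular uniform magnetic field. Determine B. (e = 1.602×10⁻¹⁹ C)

B ≈ 0.0598 T

v = √(2|q|V/m) = √(2·1.602×10⁻¹⁹·6010/5.15×10⁻²⁶) ≈ 1.934×10⁵ m/s.
B = mv/(|q|r) = (5.15×10⁻²⁶)(1.934×10⁵)/((1.602×10⁻¹⁹)(1.04)) ≈ 0.0598 T.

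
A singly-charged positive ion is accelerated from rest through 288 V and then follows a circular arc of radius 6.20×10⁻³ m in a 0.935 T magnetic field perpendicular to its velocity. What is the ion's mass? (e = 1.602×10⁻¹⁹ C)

Combine |q|V = ½mv² and r = mv/(|q|B): eliminate v to get m = qB²r²/(2V).
m = (1.602×10⁻¹⁹)(0.935)²(6.20×10⁻³)²/(2·288) ≈ 9.35×10⁻²⁷ kg.

m ≈ 9.35×10⁻²⁷ kg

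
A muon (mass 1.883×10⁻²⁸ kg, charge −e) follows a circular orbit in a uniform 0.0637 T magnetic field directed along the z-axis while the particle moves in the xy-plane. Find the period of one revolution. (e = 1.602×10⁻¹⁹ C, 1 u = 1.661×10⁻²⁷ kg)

T ≈ 1.16×10⁻⁷ s

The cyclotron period depends only on m, q, B: T = 2πm/(|q|B).
T = 2π(1.883×10⁻²⁸)/((1.602×10⁻¹⁹)(0.0637)) ≈ 1.16×10⁻⁷ s.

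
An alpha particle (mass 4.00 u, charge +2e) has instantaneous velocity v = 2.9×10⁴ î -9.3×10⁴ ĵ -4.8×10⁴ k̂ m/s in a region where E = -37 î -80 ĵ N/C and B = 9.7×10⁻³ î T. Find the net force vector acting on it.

F ≈ (-1.19×10⁻¹⁷, -1.75×10⁻¹⁶, 2.89×10⁻¹⁶) N

v×B = (0, -466, 902) N/C.
E + v×B = (-37.0, -546, 902) N/C.
F = q(E + v×B) = (3.204×10⁻¹⁹ C)·(-37.0, -546, 902) = (-1.19×10⁻¹⁷, -1.75×10⁻¹⁶, 2.89×10⁻¹⁶) N.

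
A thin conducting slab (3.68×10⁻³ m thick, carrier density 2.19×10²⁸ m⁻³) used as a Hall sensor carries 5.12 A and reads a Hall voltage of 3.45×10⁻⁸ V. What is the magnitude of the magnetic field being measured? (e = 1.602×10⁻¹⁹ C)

From V_H = IB/(n e t), B = V_H n e t / I.
B = (3.45×10⁻⁸)(2.19×10²⁸)(1.602×10⁻¹⁹)(3.68×10⁻³)/5.12 ≈ 0.0870 T.

B ≈ 0.0870 T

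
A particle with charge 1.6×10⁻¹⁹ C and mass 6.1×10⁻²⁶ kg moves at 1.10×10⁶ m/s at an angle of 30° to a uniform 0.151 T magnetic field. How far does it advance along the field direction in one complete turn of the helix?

p ≈ 15.1 m

v∥ = v cosθ = 1.10×10⁶·cos30° ≈ 9.526×10⁵ m/s.
T = 2πm/(|q|B) = 2π(6.1×10⁻²⁶)/((1.6×10⁻¹⁹)(0.151)) ≈ 1.586×10⁻⁵ s.
pitch = v∥ T = (9.526×10⁵)(1.586×10⁻⁵) ≈ 15.1 m.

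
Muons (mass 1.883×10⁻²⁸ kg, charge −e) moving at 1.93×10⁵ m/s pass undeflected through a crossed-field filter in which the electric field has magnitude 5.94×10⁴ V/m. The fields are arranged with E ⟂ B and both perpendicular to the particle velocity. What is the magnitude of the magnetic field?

B = 0.308 T

Balance of forces in the selector: qE = qvB ⇒ B = E/v.
B = 5.94×10⁴/1.93×10⁵ = 0.308 T.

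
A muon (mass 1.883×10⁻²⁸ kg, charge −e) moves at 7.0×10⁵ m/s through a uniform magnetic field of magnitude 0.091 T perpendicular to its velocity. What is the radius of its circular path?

The magnetic force provides the centripetal force: |q|vB = mv²/r.
r = mv/(|q|B) = (1.883×10⁻²⁸)(7.0×10⁵)/((1.602×10⁻¹⁹)(0.091)) ≈ 9.0×10⁻³ m.

r ≈ 9.0×10⁻³ m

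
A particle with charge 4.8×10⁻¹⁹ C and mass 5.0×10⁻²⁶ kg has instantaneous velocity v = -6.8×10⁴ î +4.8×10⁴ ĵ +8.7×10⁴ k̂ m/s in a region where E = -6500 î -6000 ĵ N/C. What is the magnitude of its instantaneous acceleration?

Only an electric field acts, so F = qE = (4.8×10⁻¹⁹ C)·(-6500, -6000, 0) = (-3.12×10⁻¹⁵, -2.88×10⁻¹⁵, 0) N.
|a| = |F|/m = 4.246×10⁻¹⁵/5.0×10⁻²⁶ ≈ 8.49×10¹⁰ m/s².

|a| ≈ 8.49×10¹⁰ m/s²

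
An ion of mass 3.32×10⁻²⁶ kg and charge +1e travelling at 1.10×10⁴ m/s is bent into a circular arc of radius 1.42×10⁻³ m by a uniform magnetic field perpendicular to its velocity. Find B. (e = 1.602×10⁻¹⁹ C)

B ≈ 1.61 T

From |q|vB = mv²/r, B = mv/(|q|r).
B = (3.32×10⁻²⁶)(1.10×10⁴)/((1.602×10⁻¹⁹)(1.42×10⁻³)) ≈ 1.61 T.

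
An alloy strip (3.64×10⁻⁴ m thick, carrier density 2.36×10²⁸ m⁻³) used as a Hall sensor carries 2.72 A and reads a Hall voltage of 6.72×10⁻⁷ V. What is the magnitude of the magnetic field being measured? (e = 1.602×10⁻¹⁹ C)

From V_H = IB/(n e t), B = V_H n e t / I.
B = (6.72×10⁻⁷)(2.36×10²⁸)(1.602×10⁻¹⁹)(3.64×10⁻⁴)/2.72 ≈ 0.340 T.

B ≈ 0.340 T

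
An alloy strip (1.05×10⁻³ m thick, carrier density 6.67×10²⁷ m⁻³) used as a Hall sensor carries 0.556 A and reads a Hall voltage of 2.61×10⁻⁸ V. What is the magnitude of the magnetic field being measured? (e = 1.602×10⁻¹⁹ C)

B ≈ 0.0527 T

From V_H = IB/(n e t), B = V_H n e t / I.
B = (2.61×10⁻⁸)(6.67×10²⁷)(1.602×10⁻¹⁹)(1.05×10⁻³)/0.556 ≈ 0.0527 T.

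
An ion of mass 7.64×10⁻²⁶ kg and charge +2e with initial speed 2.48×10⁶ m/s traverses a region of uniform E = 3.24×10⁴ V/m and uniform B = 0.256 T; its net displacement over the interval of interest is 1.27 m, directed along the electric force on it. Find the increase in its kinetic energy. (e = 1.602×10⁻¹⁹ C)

The magnetic force is always ⟂ v and does no work; only the electric force changes KE.
ΔKE = F_E · d = |q|E d = (3.204×10⁻¹⁹)(3.24×10⁴)(1.27) ≈ 1.32×10⁻¹⁴ J.

ΔKE ≈ 1.32×10⁻¹⁴ J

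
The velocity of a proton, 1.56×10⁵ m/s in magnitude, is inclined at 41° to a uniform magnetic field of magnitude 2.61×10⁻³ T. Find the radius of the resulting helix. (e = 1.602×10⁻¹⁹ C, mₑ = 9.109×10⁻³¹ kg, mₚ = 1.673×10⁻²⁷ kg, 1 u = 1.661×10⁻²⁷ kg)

v⊥ = v sinθ = 1.56×10⁵·sin41° ≈ 1.023×10⁵ m/s.
r = m v⊥/(|q|B) = (1.673×10⁻²⁷)(1.023×10⁵)/((1.602×10⁻¹⁹)(2.61×10⁻³)) ≈ 0.410 m.

r ≈ 0.410 m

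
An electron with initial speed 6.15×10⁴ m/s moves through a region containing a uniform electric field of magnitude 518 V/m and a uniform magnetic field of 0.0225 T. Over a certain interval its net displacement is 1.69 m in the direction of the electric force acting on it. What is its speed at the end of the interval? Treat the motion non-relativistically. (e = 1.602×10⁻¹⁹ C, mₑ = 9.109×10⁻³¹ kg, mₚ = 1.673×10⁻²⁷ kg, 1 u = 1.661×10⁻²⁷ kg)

B does no work; ΔKE = |q|E d.
½mv_f² = ½mv₀² + |q|Ed = ½(9.109×10⁻³¹)(6.15×10⁴)² + (1.602×10⁻¹⁹)(518)(1.69) ≈ 1.723×10⁻²¹ J + 1.402×10⁻¹⁶ J ≈ 1.402×10⁻¹⁶ J.
v_f = √(2·1.402×10⁻¹⁶/9.109×10⁻³¹) ≈ 1.75×10⁷ m/s.

v_f ≈ 1.75×10⁷ m/s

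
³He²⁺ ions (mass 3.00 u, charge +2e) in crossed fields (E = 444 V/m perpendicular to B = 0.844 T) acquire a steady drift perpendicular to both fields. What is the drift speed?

In crossed fields the guiding centre drifts at v_d = |E×B|/B² = E/B, independent of charge and mass.
v_d = 444/0.844 = 526 m/s.

v_d ≈ 526 m/s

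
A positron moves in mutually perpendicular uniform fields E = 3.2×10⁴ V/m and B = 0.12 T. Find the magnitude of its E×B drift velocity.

v_d ≈ 2.7×10⁵ m/s

The E×B drift speed is v_d = E/B.
v_d = 3.2×10⁴/0.12 = 2.7×10⁵ m/s.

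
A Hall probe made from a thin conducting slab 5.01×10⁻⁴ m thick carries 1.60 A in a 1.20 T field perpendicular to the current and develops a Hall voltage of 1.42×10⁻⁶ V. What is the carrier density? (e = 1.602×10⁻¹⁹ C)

From V_H = IB/(n e t), n = IB/(V_H e t).
n = (1.60)(1.20)/((1.42×10⁻⁶)(1.602×10⁻¹⁹)(5.01×10⁻⁴)) ≈ 1.68×10²⁸ m⁻³.

n ≈ 1.68×10²⁸ m⁻³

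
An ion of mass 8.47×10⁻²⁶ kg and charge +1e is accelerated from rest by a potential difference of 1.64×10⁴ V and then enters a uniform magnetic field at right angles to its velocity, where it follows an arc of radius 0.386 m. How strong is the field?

v = √(2|q|V/m) = √(2·1.602×10⁻¹⁹·1.64×10⁴/8.47×10⁻²⁶) ≈ 2.491×10⁵ m/s.
B = mv/(|q|r) = (8.47×10⁻²⁶)(2.491×10⁵)/((1.602×10⁻¹⁹)(0.386)) ≈ 0.341 T.

B ≈ 0.341 T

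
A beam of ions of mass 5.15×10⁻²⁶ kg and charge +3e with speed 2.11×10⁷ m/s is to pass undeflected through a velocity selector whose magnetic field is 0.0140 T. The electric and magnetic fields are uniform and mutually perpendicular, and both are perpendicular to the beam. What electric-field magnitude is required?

For straight-line motion qE = qvB, so E = vB.
E = 2.11×10⁷ × 0.0140 = 2.95×10⁵ V/m.

E = 2.95×10⁵ V/m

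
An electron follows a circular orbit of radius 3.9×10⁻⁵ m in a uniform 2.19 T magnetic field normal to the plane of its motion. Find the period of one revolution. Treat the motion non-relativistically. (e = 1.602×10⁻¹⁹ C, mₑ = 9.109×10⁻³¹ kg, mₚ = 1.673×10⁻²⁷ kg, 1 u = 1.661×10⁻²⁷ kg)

T ≈ 1.63×10⁻¹¹ s

The cyclotron period depends only on m, q, B: T = 2πm/(|q|B).
T = 2π(9.109×10⁻³¹)/((1.602×10⁻¹⁹)(2.19)) ≈ 1.63×10⁻¹¹ s.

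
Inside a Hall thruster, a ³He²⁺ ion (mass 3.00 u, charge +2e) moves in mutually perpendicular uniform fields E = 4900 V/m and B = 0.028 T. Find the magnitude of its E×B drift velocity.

v_d ≈ 1.8×10⁵ m/s

In crossed fields the guiding centre drifts at v_d = |E×B|/B² = E/B, independent of charge and mass.
v_d = 4900/0.028 = 1.8×10⁵ m/s.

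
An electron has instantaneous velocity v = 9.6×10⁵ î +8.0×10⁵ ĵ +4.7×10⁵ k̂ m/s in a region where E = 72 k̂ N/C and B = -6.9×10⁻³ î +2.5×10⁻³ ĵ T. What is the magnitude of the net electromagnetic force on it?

v×B = (-1180, -3240, 7920) N/C.
E + v×B = (-1180, -3240, 7990) N/C.
F = q(E + v×B) = (−1.602×10⁻¹⁹ C)·(-1180, -3240, 7990) = (1.88×10⁻¹⁶, 5.20×10⁻¹⁶, -1.28×10⁻¹⁵) N.
|F| = 1.39×10⁻¹⁵ N.

|F| ≈ 1.39×10⁻¹⁵ N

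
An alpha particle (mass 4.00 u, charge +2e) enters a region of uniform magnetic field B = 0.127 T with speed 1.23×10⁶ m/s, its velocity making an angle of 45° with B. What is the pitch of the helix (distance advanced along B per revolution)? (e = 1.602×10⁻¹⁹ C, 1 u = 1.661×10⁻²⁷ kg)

p ≈ 0.892 m

v∥ = v cosθ = 1.23×10⁶·cos45° ≈ 8.697×10⁵ m/s.
T = 2πm/(|q|B) = 2π(6.644×10⁻²⁷)/((3.204×10⁻¹⁹)(0.127)) ≈ 1.026×10⁻⁶ s.
pitch = v∥ T = (8.697×10⁵)(1.026×10⁻⁶) ≈ 0.892 m.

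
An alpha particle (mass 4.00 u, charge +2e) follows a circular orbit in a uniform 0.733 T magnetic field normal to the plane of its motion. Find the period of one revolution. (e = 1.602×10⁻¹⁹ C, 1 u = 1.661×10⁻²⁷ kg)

T ≈ 1.78×10⁻⁷ s

The cyclotron period depends only on m, q, B: T = 2πm/(|q|B).
T = 2π(6.644×10⁻²⁷)/((3.204×10⁻¹⁹)(0.733)) ≈ 1.78×10⁻⁷ s.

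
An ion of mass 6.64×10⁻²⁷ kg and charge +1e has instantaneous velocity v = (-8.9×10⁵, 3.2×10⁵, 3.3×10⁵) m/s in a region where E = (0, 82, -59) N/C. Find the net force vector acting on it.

Only an electric field acts, so F = qE = (1.602×10⁻¹⁹ C)·(0, 82.0, -59.0) = (0, 1.31×10⁻¹⁷, -9.45×10⁻¹⁸) N.

F ≈ (0, 1.31×10⁻¹⁷, -9.45×10⁻¹⁸) N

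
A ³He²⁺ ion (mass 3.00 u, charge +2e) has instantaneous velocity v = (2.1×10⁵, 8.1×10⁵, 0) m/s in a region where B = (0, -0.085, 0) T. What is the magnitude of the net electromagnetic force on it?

v×B = (0, 0, -1.78×10⁴) N/C.
F = q v×B = (3.204×10⁻¹⁹ C)·(0, 0, -1.78×10⁴) = (0, 0, -5.72×10⁻¹⁵) N.
|F| = 5.72×10⁻¹⁵ N.

|F| ≈ 5.72×10⁻¹⁵ N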